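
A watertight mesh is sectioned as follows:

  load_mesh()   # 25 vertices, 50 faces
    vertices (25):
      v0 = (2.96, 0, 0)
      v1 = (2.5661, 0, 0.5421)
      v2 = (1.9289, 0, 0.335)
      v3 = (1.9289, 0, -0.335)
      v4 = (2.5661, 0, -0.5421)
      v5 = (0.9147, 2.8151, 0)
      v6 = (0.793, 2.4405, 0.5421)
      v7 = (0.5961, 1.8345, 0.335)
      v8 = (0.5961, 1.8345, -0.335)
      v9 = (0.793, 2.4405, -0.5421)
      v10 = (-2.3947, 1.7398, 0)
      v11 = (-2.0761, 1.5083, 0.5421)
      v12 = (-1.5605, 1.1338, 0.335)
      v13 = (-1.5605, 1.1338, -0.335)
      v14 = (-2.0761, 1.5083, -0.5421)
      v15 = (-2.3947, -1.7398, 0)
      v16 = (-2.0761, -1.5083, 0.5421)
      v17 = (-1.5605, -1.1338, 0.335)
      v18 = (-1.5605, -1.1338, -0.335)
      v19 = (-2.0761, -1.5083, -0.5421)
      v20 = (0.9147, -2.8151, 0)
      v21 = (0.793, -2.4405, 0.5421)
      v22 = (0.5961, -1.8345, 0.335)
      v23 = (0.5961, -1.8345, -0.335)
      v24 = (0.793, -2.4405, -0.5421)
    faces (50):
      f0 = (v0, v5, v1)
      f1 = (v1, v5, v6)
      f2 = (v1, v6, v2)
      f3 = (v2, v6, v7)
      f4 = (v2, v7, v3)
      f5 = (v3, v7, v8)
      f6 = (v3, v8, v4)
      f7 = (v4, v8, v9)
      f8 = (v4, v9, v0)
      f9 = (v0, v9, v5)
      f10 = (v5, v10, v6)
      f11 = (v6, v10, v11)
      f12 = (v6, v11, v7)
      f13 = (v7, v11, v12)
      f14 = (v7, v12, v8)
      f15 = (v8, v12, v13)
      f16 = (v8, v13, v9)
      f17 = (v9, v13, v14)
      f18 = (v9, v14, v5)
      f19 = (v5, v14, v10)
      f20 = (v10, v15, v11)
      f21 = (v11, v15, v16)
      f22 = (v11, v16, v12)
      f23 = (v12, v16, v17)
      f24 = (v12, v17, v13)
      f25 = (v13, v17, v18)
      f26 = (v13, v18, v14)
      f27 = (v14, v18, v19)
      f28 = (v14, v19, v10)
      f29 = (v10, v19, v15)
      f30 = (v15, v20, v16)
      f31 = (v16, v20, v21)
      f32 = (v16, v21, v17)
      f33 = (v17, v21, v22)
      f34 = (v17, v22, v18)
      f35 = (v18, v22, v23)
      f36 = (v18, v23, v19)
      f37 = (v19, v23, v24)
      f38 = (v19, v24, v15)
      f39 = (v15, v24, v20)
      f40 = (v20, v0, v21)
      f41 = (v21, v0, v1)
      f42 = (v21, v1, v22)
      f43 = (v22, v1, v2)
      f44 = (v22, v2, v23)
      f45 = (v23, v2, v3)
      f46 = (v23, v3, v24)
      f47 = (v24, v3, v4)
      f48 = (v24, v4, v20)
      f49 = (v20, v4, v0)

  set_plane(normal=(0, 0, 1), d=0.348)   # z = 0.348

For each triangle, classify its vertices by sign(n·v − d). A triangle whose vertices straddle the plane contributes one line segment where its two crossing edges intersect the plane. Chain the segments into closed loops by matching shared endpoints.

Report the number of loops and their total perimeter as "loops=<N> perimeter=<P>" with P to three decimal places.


Straddling triangles (20 of 50):
  (v0,v5,v1) [--+] → (1.97481, 1.00795, 0.348)–(2.70714, 0, 0.348)  len=1.2459
  (v1,v5,v6) [+-+] → (1.97481, 1.00795, 0.348)–(0.836575, 2.57463, 0.348)  len=1.9365
  (v1,v6,v2) [++-] → (1.8576, 0.153194, 0.348)–(1.9689, 0, 0.348)  len=0.1894
  (v2,v6,v7) [-+-] → (1.8576, 0.153194, 0.348)–(0.60846, 1.87254, 0.348)  len=2.1252
  (v5,v10,v6) [--+] → (-0.348362, 2.18961, 0.348)–(0.836575, 2.57463, 0.348)  len=1.2459
  (v6,v10,v11) [+-+] → (-0.348362, 2.18961, 0.348)–(-2.19018, 1.59119, 0.348)  len=1.9366
  (v6,v11,v7) [++-] → (0.428362, 1.81402, 0.348)–(0.60846, 1.87254, 0.348)  len=0.1894
  (v7,v11,v12) [-+-] → (0.428362, 1.81402, 0.348)–(-1.59287, 1.15731, 0.348)  len=2.1252
  (v10,v15,v11) [--+] → (-2.19018, 0.345311, 0.348)–(-2.19018, 1.59119, 0.348)  len=1.2459
  (v11,v15,v16) [+-+] → (-2.19018, 0.345311, 0.348)–(-2.19018, -1.59119, 0.348)  len=1.9365
  (v11,v16,v12) [++-] → (-1.59287, 0.967951, 0.348)–(-1.59287, 1.15731, 0.348)  len=0.1894
  (v12,v16,v17) [-+-] → (-1.59287, 0.967951, 0.348)–(-1.59287, -1.15731, 0.348)  len=2.1253
  (v15,v20,v16) [--+] → (-1.00524, -1.9762, 0.348)–(-2.19018, -1.59119, 0.348)  len=1.2459
  (v16,v20,v21) [+-+] → (-1.00524, -1.9762, 0.348)–(0.836575, -2.57463, 0.348)  len=1.9366
  (v16,v21,v17) [++-] → (-1.41277, -1.21582, 0.348)–(-1.59287, -1.15731, 0.348)  len=0.1894
  (v17,v21,v22) [-+-] → (-1.41277, -1.21582, 0.348)–(0.60846, -1.87254, 0.348)  len=2.1252
  (v20,v0,v21) [--+] → (1.5689, -1.56667, 0.348)–(0.836575, -2.57463, 0.348)  len=1.2459
  (v21,v0,v1) [+-+] → (1.5689, -1.56667, 0.348)–(2.70714, 0, 0.348)  len=1.9365
  (v21,v1,v22) [++-] → (0.71976, -1.71935, 0.348)–(0.60846, -1.87254, 0.348)  len=0.1894
  (v22,v1,v2) [-+-] → (0.71976, -1.71935, 0.348)–(1.9689, 0, 0.348)  len=2.1252

Chained into 2 loop(s):
  loop 1: 10 segments, perimeter = 15.9122
  loop 2: 10 segments, perimeter = 11.5729
Total perimeter = 27.485

loops=2 perimeter=27.485


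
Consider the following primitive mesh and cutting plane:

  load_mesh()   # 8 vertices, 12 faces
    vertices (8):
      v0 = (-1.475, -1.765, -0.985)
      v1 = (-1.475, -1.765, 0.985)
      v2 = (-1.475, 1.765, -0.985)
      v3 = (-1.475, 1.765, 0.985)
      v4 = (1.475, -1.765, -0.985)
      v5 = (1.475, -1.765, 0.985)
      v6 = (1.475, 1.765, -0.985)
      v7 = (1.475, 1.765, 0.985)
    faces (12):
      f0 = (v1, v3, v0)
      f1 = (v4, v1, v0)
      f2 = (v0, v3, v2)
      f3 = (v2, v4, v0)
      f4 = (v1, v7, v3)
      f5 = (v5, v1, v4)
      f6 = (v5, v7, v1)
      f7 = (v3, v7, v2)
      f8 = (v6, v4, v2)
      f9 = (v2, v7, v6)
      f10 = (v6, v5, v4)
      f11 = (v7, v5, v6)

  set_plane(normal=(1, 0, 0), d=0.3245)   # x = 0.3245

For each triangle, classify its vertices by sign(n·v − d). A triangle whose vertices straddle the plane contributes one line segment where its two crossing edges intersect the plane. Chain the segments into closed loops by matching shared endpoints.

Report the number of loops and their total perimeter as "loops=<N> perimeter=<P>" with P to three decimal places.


loops=1 perimeter=11.000

Straddling triangles (8 of 12):
  (v4,v1,v0) [+--] → (0.3245, -1.765, -0.2167)–(0.3245, -1.765, -0.985)  len=0.7683
  (v2,v4,v0) [-+-] → (0.3245, -0.3883, -0.985)–(0.3245, -1.765, -0.985)  len=1.3767
  (v1,v7,v3) [-+-] → (0.3245, 0.3883, 0.985)–(0.3245, 1.765, 0.985)  len=1.3767
  (v5,v1,v4) [+-+] → (0.3245, -1.765, 0.985)–(0.3245, -1.765, -0.2167)  len=1.2017
  (v5,v7,v1) [++-] → (0.3245, 0.3883, 0.985)–(0.3245, -1.765, 0.985)  len=2.1533
  (v3,v7,v2) [-+-] → (0.3245, 1.765, 0.985)–(0.3245, 1.765, 0.2167)  len=0.7683
  (v6,v4,v2) [++-] → (0.3245, -0.3883, -0.985)–(0.3245, 1.765, -0.985)  len=2.1533
  (v2,v7,v6) [-++] → (0.3245, 1.765, 0.2167)–(0.3245, 1.765, -0.985)  len=1.2017

Chained into 1 loop(s):
  loop 1: 8 segments, perimeter = 11.0000
Total perimeter = 11.000


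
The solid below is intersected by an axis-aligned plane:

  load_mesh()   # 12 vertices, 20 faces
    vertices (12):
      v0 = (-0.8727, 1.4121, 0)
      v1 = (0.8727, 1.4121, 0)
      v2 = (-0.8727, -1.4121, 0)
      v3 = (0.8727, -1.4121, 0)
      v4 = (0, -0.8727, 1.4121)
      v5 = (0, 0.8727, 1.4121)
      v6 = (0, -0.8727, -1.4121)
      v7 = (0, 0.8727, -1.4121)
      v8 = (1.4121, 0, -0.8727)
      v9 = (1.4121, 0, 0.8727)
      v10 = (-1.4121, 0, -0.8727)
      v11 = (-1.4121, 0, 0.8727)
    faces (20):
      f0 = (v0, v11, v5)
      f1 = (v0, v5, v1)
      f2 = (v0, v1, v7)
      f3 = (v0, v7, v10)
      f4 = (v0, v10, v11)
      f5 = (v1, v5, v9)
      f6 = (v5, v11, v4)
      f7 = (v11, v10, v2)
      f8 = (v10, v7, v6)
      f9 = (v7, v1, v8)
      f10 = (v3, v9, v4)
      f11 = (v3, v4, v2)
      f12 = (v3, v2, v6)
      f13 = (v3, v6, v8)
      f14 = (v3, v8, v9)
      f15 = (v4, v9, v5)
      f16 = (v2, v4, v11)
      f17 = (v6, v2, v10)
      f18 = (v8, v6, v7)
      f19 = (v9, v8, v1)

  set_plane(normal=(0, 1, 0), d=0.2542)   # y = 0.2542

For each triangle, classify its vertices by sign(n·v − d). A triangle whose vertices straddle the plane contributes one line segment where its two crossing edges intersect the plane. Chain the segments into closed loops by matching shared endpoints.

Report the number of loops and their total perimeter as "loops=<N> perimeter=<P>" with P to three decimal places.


Straddling triangles (10 of 20):
  (v0,v11,v5) [+-+] → (-1.315, 0.2542, 0.7156)–(-1.00078, 0.2542, 1.02982)  len=0.4444
  (v0,v7,v10) [++-] → (-1.00078, 0.2542, -1.02982)–(-1.315, 0.2542, -0.7156)  len=0.4444
  (v0,v10,v11) [+--] → (-1.315, 0.2542, -0.7156)–(-1.315, 0.2542, 0.7156)  len=1.4312
  (v1,v5,v9) [++-] → (1.00078, 0.2542, 1.02982)–(1.315, 0.2542, 0.7156)  len=0.4444
  (v5,v11,v4) [+--] → (-1.00078, 0.2542, 1.02982)–(0, 0.2542, 1.4121)  len=1.0713
  (v10,v7,v6) [-+-] → (-1.00078, 0.2542, -1.02982)–(0, 0.2542, -1.4121)  len=1.0713
  (v7,v1,v8) [++-] → (1.315, 0.2542, -0.7156)–(1.00078, 0.2542, -1.02982)  len=0.4444
  (v4,v9,v5) [--+] → (1.00078, 0.2542, 1.02982)–(0, 0.2542, 1.4121)  len=1.0713
  (v8,v6,v7) [--+] → (0, 0.2542, -1.4121)–(1.00078, 0.2542, -1.02982)  len=1.0713
  (v9,v8,v1) [--+] → (1.315, 0.2542, -0.7156)–(1.315, 0.2542, 0.7156)  len=1.4312

Chained into 1 loop(s):
  loop 1: 10 segments, perimeter = 8.9251
Total perimeter = 8.925

loops=1 perimeter=8.925


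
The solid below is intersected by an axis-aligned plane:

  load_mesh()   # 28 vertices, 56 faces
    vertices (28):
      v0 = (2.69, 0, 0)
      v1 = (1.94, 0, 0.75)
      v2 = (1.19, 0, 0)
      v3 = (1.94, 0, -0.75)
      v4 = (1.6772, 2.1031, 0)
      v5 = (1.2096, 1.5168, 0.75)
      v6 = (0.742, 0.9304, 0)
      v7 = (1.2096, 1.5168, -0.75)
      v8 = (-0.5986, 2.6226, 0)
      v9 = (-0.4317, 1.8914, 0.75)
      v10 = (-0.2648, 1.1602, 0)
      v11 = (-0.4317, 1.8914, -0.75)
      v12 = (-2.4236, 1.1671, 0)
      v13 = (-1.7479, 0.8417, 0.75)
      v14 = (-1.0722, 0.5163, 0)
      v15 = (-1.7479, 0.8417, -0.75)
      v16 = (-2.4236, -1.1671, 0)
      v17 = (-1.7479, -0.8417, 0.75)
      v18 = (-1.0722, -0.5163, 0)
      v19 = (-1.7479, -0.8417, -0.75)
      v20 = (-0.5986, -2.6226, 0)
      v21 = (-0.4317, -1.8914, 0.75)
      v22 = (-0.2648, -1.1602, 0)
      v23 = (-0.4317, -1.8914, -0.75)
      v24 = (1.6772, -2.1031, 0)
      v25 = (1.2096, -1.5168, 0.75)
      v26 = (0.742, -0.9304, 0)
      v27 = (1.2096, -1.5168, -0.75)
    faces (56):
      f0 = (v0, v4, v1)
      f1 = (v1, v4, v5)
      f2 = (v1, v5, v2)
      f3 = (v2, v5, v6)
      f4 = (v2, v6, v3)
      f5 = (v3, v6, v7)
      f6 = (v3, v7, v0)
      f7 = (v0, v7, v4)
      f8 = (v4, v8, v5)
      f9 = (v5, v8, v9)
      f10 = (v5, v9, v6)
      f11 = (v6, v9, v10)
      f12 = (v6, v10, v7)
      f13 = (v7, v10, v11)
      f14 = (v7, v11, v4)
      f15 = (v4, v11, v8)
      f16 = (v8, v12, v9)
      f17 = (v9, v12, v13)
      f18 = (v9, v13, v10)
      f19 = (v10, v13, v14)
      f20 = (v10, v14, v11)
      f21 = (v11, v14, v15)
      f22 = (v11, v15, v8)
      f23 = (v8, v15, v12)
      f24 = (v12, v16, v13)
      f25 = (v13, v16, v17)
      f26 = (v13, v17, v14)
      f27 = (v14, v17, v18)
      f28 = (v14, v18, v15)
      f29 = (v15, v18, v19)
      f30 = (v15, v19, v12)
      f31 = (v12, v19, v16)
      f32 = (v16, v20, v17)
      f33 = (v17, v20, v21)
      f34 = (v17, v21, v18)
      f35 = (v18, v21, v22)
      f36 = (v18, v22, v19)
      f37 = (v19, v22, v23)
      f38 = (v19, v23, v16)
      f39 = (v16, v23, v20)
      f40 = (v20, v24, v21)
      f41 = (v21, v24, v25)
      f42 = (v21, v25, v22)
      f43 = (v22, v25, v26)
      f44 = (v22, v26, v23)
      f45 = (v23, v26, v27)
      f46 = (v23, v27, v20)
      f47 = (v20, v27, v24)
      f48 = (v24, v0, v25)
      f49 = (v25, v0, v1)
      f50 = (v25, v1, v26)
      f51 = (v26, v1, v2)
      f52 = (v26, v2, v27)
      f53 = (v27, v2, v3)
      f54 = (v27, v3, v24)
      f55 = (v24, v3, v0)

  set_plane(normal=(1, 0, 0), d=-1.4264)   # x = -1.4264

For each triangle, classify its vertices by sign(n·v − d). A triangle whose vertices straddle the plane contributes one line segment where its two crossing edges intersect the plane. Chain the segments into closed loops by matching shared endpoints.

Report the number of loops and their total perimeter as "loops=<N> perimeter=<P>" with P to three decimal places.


loops=1 perimeter=9.503

Straddling triangles (18 of 56):
  (v8,v12,v9) [+-+] → (-1.4264, 1.9624, 0)–(-1.4264, 1.5297, 0.375471)  len=0.5729
  (v9,v12,v13) [+--] → (-1.4264, 1.5297, 0.375471)–(-1.4264, 1.0981, 0.75)  len=0.5714
  (v9,v13,v10) [+-+] → (-1.4264, 1.0981, 0.75)–(-1.4264, 0.910743, 0.587418)  len=0.2481
  (v10,v13,v14) [+-+] → (-1.4264, 0.910743, 0.587418)–(-1.4264, 0.686874, 0.393148)  len=0.2964
  (v11,v14,v15) [++-] → (-1.4264, 0.686874, -0.393148)–(-1.4264, 1.0981, -0.75)  len=0.5445
  (v11,v15,v8) [+-+] → (-1.4264, 1.0981, -0.75)–(-1.4264, 1.33988, -0.540198)  len=0.3201
  (v8,v15,v12) [+--] → (-1.4264, 1.33988, -0.540198)–(-1.4264, 1.9624, 0)  len=0.8242
  (v13,v17,v14) [--+] → (-1.4264, -0.19556, 0.393148)–(-1.4264, 0.686874, 0.393148)  len=0.8824
  (v14,v17,v18) [+-+] → (-1.4264, -0.19556, 0.393148)–(-1.4264, -0.686874, 0.393148)  len=0.4913
  (v14,v18,v15) [++-] → (-1.4264, 0.19556, -0.393148)–(-1.4264, 0.686874, -0.393148)  len=0.4913
  (v15,v18,v19) [-+-] → (-1.4264, 0.19556, -0.393148)–(-1.4264, -0.686874, -0.393148)  len=0.8824
  (v16,v20,v17) [-+-] → (-1.4264, -1.9624, 0)–(-1.4264, -1.33988, 0.540198)  len=0.8242
  (v17,v20,v21) [-++] → (-1.4264, -1.33988, 0.540198)–(-1.4264, -1.0981, 0.75)  len=0.3201
  (v17,v21,v18) [-++] → (-1.4264, -1.0981, 0.75)–(-1.4264, -0.686874, 0.393148)  len=0.5445
  (v18,v22,v19) [++-] → (-1.4264, -0.910743, -0.587418)–(-1.4264, -0.686874, -0.393148)  len=0.2964
  (v19,v22,v23) [-++] → (-1.4264, -0.910743, -0.587418)–(-1.4264, -1.0981, -0.75)  len=0.2481
  (v19,v23,v16) [-+-] → (-1.4264, -1.0981, -0.75)–(-1.4264, -1.5297, -0.375471)  len=0.5714
  (v16,v23,v20) [-++] → (-1.4264, -1.5297, -0.375471)–(-1.4264, -1.9624, 0)  len=0.5729

Chained into 1 loop(s):
  loop 1: 18 segments, perimeter = 9.5027
Total perimeter = 9.503


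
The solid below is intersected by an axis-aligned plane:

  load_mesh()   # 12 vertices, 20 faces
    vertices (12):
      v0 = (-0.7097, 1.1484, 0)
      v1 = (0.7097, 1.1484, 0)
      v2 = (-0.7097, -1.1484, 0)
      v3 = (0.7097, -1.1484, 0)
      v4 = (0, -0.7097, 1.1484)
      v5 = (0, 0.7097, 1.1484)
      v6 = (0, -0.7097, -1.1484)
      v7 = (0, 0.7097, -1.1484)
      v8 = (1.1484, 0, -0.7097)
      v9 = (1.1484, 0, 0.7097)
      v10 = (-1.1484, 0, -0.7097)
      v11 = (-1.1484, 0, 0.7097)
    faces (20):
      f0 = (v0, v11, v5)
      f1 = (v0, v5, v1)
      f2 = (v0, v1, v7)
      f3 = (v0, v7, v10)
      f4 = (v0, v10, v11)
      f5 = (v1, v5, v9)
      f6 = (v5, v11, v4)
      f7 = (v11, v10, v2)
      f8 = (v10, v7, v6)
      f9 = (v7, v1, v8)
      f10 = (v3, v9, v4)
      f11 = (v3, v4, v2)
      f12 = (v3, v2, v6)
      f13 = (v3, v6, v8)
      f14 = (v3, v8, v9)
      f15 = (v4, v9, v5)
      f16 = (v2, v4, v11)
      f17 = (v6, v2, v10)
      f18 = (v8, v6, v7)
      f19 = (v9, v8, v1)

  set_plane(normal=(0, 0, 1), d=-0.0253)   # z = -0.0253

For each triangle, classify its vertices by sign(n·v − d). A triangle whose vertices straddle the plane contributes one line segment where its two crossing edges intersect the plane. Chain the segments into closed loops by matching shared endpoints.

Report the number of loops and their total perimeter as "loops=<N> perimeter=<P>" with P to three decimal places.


Straddling triangles (10 of 20):
  (v0,v1,v7) [++-] → (0.694065, 1.13874, -0.0253)–(-0.694065, 1.13874, -0.0253)  len=1.3881
  (v0,v7,v10) [+--] → (-0.694065, 1.13874, -0.0253)–(-0.725339, 1.10746, -0.0253)  len=0.0442
  (v0,v10,v11) [+-+] → (-0.725339, 1.10746, -0.0253)–(-1.1484, 0, -0.0253)  len=1.1855
  (v11,v10,v2) [+-+] → (-1.1484, 0, -0.0253)–(-0.725339, -1.10746, -0.0253)  len=1.1855
  (v7,v1,v8) [-+-] → (0.694065, 1.13874, -0.0253)–(0.725339, 1.10746, -0.0253)  len=0.0442
  (v3,v2,v6) [++-] → (-0.694065, -1.13874, -0.0253)–(0.694065, -1.13874, -0.0253)  len=1.3881
  (v3,v6,v8) [+--] → (0.694065, -1.13874, -0.0253)–(0.725339, -1.10746, -0.0253)  len=0.0442
  (v3,v8,v9) [+-+] → (0.725339, -1.10746, -0.0253)–(1.1484, 0, -0.0253)  len=1.1855
  (v6,v2,v10) [-+-] → (-0.694065, -1.13874, -0.0253)–(-0.725339, -1.10746, -0.0253)  len=0.0442
  (v9,v8,v1) [+-+] → (1.1484, 0, -0.0253)–(0.725339, 1.10746, -0.0253)  len=1.1855

Chained into 1 loop(s):
  loop 1: 10 segments, perimeter = 7.6952
Total perimeter = 7.695

loops=1 perimeter=7.695


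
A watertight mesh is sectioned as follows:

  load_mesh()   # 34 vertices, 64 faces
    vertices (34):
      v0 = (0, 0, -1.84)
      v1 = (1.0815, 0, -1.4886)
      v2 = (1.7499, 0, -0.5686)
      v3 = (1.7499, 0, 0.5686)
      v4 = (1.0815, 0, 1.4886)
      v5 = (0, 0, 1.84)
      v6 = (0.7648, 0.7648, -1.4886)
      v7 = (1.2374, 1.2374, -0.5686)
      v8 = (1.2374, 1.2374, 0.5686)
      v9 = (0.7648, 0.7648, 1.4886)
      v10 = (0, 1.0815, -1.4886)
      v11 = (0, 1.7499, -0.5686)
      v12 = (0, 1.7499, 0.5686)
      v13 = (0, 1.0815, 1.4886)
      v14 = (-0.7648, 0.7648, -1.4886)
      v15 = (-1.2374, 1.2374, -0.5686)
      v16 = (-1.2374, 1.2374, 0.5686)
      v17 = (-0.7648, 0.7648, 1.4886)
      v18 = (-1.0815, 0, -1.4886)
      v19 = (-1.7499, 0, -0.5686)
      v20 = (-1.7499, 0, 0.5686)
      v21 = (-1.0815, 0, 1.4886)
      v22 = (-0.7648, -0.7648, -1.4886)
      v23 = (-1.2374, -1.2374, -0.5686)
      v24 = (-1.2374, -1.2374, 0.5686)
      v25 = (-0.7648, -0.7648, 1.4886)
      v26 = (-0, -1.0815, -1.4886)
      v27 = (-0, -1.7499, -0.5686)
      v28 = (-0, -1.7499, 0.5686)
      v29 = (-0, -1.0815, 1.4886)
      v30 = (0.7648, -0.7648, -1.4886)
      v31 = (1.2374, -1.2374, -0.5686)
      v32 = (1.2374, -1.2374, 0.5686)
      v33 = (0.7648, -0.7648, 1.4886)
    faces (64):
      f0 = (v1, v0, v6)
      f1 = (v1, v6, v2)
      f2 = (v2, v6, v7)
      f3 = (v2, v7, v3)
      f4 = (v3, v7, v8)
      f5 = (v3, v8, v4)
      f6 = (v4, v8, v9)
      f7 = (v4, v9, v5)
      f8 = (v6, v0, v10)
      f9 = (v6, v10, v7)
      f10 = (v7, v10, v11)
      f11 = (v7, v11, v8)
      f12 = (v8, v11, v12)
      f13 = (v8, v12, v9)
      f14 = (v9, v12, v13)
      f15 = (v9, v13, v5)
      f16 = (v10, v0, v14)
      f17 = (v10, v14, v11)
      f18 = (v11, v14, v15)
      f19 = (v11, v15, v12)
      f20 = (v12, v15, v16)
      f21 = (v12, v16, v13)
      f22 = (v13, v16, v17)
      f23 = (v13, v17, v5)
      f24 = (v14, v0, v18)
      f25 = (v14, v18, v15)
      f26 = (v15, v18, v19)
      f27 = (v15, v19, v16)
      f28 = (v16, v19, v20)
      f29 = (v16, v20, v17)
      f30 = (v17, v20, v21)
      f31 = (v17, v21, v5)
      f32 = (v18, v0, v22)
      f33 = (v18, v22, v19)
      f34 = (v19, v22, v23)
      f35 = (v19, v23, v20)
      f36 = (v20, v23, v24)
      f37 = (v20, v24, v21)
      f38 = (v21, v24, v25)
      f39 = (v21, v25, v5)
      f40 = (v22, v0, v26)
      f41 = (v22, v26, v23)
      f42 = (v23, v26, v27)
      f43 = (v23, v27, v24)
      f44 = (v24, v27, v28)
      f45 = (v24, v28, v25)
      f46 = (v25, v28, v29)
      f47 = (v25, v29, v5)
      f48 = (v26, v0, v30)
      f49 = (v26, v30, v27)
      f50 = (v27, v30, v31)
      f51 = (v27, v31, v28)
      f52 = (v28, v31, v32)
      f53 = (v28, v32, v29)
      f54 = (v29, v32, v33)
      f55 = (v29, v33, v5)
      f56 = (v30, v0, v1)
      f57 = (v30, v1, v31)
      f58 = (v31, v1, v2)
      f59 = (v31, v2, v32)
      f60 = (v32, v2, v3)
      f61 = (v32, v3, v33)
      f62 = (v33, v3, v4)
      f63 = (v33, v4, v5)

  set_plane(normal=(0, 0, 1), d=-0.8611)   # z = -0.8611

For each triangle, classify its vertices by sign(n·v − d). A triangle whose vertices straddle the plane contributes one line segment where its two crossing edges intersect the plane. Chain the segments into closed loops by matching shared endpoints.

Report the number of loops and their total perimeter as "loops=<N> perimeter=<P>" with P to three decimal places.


Straddling triangles (16 of 64):
  (v1,v6,v2) [--+] → (1.4367, 0.243157, -0.8611)–(1.53739, 0, -0.8611)  len=0.2632
  (v2,v6,v7) [+-+] → (1.4367, 0.243157, -0.8611)–(1.08714, 1.08714, -0.8611)  len=0.9135
  (v6,v10,v7) [--+] → (0.843988, 1.18783, -0.8611)–(1.08714, 1.08714, -0.8611)  len=0.2632
  (v7,v10,v11) [+-+] → (0.843988, 1.18783, -0.8611)–(0, 1.53739, -0.8611)  len=0.9135
  (v10,v14,v11) [--+] → (-0.243157, 1.4367, -0.8611)–(0, 1.53739, -0.8611)  len=0.2632
  (v11,v14,v15) [+-+] → (-0.243157, 1.4367, -0.8611)–(-1.08714, 1.08714, -0.8611)  len=0.9135
  (v14,v18,v15) [--+] → (-1.18783, 0.843988, -0.8611)–(-1.08714, 1.08714, -0.8611)  len=0.2632
  (v15,v18,v19) [+-+] → (-1.18783, 0.843988, -0.8611)–(-1.53739, 0, -0.8611)  len=0.9135
  (v18,v22,v19) [--+] → (-1.4367, -0.243157, -0.8611)–(-1.53739, 0, -0.8611)  len=0.2632
  (v19,v22,v23) [+-+] → (-1.4367, -0.243157, -0.8611)–(-1.08714, -1.08714, -0.8611)  len=0.9135
  (v22,v26,v23) [--+] → (-0.843988, -1.18783, -0.8611)–(-1.08714, -1.08714, -0.8611)  len=0.2632
  (v23,v26,v27) [+-+] → (-0.843988, -1.18783, -0.8611)–(0, -1.53739, -0.8611)  len=0.9135
  (v26,v30,v27) [--+] → (0.243157, -1.4367, -0.8611)–(0, -1.53739, -0.8611)  len=0.2632
  (v27,v30,v31) [+-+] → (0.243157, -1.4367, -0.8611)–(1.08714, -1.08714, -0.8611)  len=0.9135
  (v30,v1,v31) [--+] → (1.18783, -0.843988, -0.8611)–(1.08714, -1.08714, -0.8611)  len=0.2632
  (v31,v1,v2) [+-+] → (1.18783, -0.843988, -0.8611)–(1.53739, 0, -0.8611)  len=0.9135

Chained into 1 loop(s):
  loop 1: 16 segments, perimeter = 9.4135
Total perimeter = 9.414

loops=1 perimeter=9.414


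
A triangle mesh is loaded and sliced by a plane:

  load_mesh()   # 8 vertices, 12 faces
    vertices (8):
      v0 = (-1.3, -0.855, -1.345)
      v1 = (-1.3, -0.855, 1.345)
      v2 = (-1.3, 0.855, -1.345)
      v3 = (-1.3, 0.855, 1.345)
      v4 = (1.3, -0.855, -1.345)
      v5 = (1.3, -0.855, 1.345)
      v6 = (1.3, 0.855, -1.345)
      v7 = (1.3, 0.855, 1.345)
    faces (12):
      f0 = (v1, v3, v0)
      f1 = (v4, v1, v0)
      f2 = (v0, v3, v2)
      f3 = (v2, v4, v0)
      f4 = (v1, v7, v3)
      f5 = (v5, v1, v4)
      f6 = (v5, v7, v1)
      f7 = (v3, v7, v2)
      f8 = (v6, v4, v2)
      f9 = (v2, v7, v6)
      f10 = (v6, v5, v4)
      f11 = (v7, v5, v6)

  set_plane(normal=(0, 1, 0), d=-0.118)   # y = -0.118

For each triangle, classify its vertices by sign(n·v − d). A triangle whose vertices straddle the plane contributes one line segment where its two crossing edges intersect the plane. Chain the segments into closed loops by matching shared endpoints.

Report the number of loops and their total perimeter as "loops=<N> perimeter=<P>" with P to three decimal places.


loops=1 perimeter=10.580

Straddling triangles (8 of 12):
  (v1,v3,v0) [-+-] → (-1.3, -0.118, 1.345)–(-1.3, -0.118, -0.185626)  len=1.5306
  (v0,v3,v2) [-++] → (-1.3, -0.118, -0.185626)–(-1.3, -0.118, -1.345)  len=1.1594
  (v2,v4,v0) [+--] → (0.179415, -0.118, -1.345)–(-1.3, -0.118, -1.345)  len=1.4794
  (v1,v7,v3) [-++] → (-0.179415, -0.118, 1.345)–(-1.3, -0.118, 1.345)  len=1.1206
  (v5,v7,v1) [-+-] → (1.3, -0.118, 1.345)–(-0.179415, -0.118, 1.345)  len=1.4794
  (v6,v4,v2) [+-+] → (1.3, -0.118, -1.345)–(0.179415, -0.118, -1.345)  len=1.1206
  (v6,v5,v4) [+--] → (1.3, -0.118, 0.185626)–(1.3, -0.118, -1.345)  len=1.5306
  (v7,v5,v6) [+-+] → (1.3, -0.118, 1.345)–(1.3, -0.118, 0.185626)  len=1.1594

Chained into 1 loop(s):
  loop 1: 8 segments, perimeter = 10.5800
Total perimeter = 10.580


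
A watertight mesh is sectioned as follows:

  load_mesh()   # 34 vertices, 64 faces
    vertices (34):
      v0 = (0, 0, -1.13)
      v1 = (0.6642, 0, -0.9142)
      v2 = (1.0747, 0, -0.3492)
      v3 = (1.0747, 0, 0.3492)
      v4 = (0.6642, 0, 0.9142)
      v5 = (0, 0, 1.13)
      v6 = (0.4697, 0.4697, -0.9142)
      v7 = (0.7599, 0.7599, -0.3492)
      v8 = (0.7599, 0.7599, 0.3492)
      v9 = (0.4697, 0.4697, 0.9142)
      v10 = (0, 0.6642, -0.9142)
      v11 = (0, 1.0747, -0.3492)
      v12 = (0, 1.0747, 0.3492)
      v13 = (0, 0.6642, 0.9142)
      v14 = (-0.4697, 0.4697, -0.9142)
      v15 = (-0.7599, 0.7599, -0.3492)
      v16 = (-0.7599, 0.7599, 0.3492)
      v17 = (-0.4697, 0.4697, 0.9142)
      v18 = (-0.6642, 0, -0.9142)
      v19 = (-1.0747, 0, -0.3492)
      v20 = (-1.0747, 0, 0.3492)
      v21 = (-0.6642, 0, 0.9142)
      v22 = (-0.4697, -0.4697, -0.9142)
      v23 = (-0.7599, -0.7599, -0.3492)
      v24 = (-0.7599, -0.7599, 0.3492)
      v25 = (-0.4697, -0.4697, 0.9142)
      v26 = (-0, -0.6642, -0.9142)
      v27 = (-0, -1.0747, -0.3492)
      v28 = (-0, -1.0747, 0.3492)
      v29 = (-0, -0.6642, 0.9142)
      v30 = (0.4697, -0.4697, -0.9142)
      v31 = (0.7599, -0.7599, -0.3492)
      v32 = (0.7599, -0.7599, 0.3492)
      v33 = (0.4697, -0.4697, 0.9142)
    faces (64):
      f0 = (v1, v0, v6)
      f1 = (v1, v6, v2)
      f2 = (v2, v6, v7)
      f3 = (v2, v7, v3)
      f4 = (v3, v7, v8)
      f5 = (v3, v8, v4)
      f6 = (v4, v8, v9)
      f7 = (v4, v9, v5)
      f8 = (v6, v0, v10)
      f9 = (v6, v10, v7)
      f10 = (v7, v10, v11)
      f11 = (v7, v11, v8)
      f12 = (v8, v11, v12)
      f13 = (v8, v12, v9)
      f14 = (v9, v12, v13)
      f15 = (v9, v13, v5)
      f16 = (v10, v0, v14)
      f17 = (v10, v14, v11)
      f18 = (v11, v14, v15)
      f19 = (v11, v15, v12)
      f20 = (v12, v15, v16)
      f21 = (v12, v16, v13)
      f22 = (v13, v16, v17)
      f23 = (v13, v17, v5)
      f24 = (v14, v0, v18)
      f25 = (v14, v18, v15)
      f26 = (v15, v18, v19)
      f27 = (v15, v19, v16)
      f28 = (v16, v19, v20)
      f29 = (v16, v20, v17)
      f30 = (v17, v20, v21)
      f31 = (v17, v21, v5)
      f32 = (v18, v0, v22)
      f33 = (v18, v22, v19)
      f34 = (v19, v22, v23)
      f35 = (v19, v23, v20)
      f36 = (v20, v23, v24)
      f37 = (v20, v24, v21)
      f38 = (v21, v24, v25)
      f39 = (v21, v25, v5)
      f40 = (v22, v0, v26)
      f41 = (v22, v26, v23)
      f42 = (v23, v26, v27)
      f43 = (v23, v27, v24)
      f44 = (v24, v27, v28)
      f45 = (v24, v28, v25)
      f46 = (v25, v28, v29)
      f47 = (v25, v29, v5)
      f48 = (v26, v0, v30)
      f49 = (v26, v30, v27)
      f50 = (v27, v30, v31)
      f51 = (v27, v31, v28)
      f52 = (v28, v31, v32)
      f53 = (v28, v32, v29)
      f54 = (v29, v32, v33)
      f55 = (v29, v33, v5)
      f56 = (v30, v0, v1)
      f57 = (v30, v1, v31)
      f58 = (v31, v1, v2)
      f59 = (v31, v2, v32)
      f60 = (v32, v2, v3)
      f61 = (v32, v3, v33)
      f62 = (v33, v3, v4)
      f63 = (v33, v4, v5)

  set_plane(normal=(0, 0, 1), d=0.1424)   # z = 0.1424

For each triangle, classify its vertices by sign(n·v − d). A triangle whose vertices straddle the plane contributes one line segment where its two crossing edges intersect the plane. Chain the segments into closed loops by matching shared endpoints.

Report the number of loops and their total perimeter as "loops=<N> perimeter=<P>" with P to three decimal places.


loops=1 perimeter=6.580

Straddling triangles (16 of 64):
  (v2,v7,v3) [--+] → (0.981486, 0.22501, 0.1424)–(1.0747, 0, 0.1424)  len=0.2436
  (v3,v7,v8) [+-+] → (0.981486, 0.22501, 0.1424)–(0.7599, 0.7599, 0.1424)  len=0.5790
  (v7,v11,v8) [--+] → (0.53489, 0.853114, 0.1424)–(0.7599, 0.7599, 0.1424)  len=0.2436
  (v8,v11,v12) [+-+] → (0.53489, 0.853114, 0.1424)–(0, 1.0747, 0.1424)  len=0.5790
  (v11,v15,v12) [--+] → (-0.22501, 0.981486, 0.1424)–(0, 1.0747, 0.1424)  len=0.2436
  (v12,v15,v16) [+-+] → (-0.22501, 0.981486, 0.1424)–(-0.7599, 0.7599, 0.1424)  len=0.5790
  (v15,v19,v16) [--+] → (-0.853114, 0.53489, 0.1424)–(-0.7599, 0.7599, 0.1424)  len=0.2436
  (v16,v19,v20) [+-+] → (-0.853114, 0.53489, 0.1424)–(-1.0747, 0, 0.1424)  len=0.5790
  (v19,v23,v20) [--+] → (-0.981486, -0.22501, 0.1424)–(-1.0747, 0, 0.1424)  len=0.2436
  (v20,v23,v24) [+-+] → (-0.981486, -0.22501, 0.1424)–(-0.7599, -0.7599, 0.1424)  len=0.5790
  (v23,v27,v24) [--+] → (-0.53489, -0.853114, 0.1424)–(-0.7599, -0.7599, 0.1424)  len=0.2436
  (v24,v27,v28) [+-+] → (-0.53489, -0.853114, 0.1424)–(0, -1.0747, 0.1424)  len=0.5790
  (v27,v31,v28) [--+] → (0.22501, -0.981486, 0.1424)–(0, -1.0747, 0.1424)  len=0.2436
  (v28,v31,v32) [+-+] → (0.22501, -0.981486, 0.1424)–(0.7599, -0.7599, 0.1424)  len=0.5790
  (v31,v2,v32) [--+] → (0.853114, -0.53489, 0.1424)–(0.7599, -0.7599, 0.1424)  len=0.2436
  (v32,v2,v3) [+-+] → (0.853114, -0.53489, 0.1424)–(1.0747, 0, 0.1424)  len=0.5790

Chained into 1 loop(s):
  loop 1: 16 segments, perimeter = 6.5802
Total perimeter = 6.580


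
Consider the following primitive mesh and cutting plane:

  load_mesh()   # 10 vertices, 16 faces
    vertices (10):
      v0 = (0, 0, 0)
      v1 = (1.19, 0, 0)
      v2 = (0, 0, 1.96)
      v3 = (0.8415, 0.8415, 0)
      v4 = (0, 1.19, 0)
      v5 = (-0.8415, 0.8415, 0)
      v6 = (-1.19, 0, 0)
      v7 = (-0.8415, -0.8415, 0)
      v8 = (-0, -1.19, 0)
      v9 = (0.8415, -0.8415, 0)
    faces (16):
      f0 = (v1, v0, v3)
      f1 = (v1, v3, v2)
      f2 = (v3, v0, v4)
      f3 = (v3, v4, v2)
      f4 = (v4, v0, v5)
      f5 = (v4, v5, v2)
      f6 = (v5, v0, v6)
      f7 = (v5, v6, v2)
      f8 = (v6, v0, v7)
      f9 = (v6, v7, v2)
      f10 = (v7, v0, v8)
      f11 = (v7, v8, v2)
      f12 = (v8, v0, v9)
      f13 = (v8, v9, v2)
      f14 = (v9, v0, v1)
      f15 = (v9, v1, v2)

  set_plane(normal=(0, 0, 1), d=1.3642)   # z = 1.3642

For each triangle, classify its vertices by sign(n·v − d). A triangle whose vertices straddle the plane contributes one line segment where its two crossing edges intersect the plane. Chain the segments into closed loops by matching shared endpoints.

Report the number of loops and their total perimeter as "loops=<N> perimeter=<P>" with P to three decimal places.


loops=1 perimeter=2.215

Straddling triangles (8 of 16):
  (v1,v3,v2) [--+] → (0.255799, 0.255799, 1.3642)–(0.361736, 0, 1.3642)  len=0.2769
  (v3,v4,v2) [--+] → (0, 0.361736, 1.3642)–(0.255799, 0.255799, 1.3642)  len=0.2769
  (v4,v5,v2) [--+] → (-0.255799, 0.255799, 1.3642)–(0, 0.361736, 1.3642)  len=0.2769
  (v5,v6,v2) [--+] → (-0.361736, 0, 1.3642)–(-0.255799, 0.255799, 1.3642)  len=0.2769
  (v6,v7,v2) [--+] → (-0.255799, -0.255799, 1.3642)–(-0.361736, 0, 1.3642)  len=0.2769
  (v7,v8,v2) [--+] → (0, -0.361736, 1.3642)–(-0.255799, -0.255799, 1.3642)  len=0.2769
  (v8,v9,v2) [--+] → (0.255799, -0.255799, 1.3642)–(0, -0.361736, 1.3642)  len=0.2769
  (v9,v1,v2) [--+] → (0.361736, 0, 1.3642)–(0.255799, -0.255799, 1.3642)  len=0.2769

Chained into 1 loop(s):
  loop 1: 8 segments, perimeter = 2.2149
Total perimeter = 2.215


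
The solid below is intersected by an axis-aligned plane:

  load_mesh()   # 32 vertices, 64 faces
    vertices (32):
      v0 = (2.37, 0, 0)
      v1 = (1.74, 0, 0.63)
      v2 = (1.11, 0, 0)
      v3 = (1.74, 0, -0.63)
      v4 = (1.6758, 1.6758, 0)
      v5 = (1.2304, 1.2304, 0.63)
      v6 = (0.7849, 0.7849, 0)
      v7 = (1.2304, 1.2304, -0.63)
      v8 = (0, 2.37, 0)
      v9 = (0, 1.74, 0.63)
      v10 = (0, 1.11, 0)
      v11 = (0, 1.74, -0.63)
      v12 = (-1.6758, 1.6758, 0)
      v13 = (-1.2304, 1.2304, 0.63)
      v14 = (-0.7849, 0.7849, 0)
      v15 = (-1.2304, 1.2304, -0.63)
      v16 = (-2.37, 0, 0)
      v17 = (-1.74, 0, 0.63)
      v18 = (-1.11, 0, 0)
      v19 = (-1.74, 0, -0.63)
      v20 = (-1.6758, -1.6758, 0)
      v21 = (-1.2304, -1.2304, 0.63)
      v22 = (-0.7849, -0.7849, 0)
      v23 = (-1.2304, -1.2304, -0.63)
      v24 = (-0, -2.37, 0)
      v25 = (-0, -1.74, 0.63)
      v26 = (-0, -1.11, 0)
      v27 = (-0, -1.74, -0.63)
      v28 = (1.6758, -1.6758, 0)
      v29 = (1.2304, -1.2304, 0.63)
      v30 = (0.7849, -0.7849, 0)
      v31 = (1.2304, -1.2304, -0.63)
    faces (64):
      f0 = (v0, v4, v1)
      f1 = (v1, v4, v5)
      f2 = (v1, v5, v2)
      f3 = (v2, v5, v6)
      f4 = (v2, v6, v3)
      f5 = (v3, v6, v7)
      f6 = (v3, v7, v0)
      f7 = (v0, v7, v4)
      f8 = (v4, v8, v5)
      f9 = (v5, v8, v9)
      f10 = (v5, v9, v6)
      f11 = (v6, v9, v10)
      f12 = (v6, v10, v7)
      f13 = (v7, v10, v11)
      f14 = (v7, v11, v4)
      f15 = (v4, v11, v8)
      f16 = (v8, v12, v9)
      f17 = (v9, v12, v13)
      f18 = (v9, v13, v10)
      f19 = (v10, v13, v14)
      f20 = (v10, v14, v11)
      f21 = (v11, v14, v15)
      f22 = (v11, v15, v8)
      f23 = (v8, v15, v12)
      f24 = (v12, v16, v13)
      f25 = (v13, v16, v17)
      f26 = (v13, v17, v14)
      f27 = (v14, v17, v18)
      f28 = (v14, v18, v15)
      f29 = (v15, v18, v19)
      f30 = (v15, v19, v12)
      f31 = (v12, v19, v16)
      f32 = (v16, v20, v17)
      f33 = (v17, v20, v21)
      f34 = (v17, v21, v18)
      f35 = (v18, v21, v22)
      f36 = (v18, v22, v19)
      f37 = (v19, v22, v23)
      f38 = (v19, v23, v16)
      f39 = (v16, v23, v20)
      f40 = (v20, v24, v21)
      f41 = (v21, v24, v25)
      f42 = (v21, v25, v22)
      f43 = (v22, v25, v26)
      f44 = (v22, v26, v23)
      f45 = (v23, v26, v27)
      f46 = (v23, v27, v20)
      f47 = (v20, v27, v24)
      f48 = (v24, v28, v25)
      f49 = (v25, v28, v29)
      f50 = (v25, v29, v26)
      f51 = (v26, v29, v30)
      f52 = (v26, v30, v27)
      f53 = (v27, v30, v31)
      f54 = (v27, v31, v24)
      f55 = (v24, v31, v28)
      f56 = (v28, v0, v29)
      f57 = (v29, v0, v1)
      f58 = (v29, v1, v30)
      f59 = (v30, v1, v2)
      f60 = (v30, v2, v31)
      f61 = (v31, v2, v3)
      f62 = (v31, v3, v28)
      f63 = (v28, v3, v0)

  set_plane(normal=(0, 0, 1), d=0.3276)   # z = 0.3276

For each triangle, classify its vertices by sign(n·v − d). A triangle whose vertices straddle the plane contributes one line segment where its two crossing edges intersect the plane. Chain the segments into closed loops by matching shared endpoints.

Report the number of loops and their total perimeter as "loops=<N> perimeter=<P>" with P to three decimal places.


Straddling triangles (32 of 64):
  (v0,v4,v1) [--+] → (1.70918, 0.804384, 0.3276)–(2.0424, 0, 0.3276)  len=0.8707
  (v1,v4,v5) [+-+] → (1.70918, 0.804384, 0.3276)–(1.44419, 1.44419, 0.3276)  len=0.6925
  (v1,v5,v2) [++-] → (1.17261, 0.639808, 0.3276)–(1.4376, 0, 0.3276)  len=0.6925
  (v2,v5,v6) [-+-] → (1.17261, 0.639808, 0.3276)–(1.01656, 1.01656, 0.3276)  len=0.4078
  (v4,v8,v5) [--+] → (0.639808, 1.77741, 0.3276)–(1.44419, 1.44419, 0.3276)  len=0.8707
  (v5,v8,v9) [+-+] → (0.639808, 1.77741, 0.3276)–(0, 2.0424, 0.3276)  len=0.6925
  (v5,v9,v6) [++-] → (0.376752, 1.28155, 0.3276)–(1.01656, 1.01656, 0.3276)  len=0.6925
  (v6,v9,v10) [-+-] → (0.376752, 1.28155, 0.3276)–(0, 1.4376, 0.3276)  len=0.4078
  (v8,v12,v9) [--+] → (-0.804384, 1.70918, 0.3276)–(0, 2.0424, 0.3276)  len=0.8707
  (v9,v12,v13) [+-+] → (-0.804384, 1.70918, 0.3276)–(-1.44419, 1.44419, 0.3276)  len=0.6925
  (v9,v13,v10) [++-] → (-0.639808, 1.17261, 0.3276)–(0, 1.4376, 0.3276)  len=0.6925
  (v10,v13,v14) [-+-] → (-0.639808, 1.17261, 0.3276)–(-1.01656, 1.01656, 0.3276)  len=0.4078
  (v12,v16,v13) [--+] → (-1.77741, 0.639808, 0.3276)–(-1.44419, 1.44419, 0.3276)  len=0.8707
  (v13,v16,v17) [+-+] → (-1.77741, 0.639808, 0.3276)–(-2.0424, 0, 0.3276)  len=0.6925
  (v13,v17,v14) [++-] → (-1.28155, 0.376752, 0.3276)–(-1.01656, 1.01656, 0.3276)  len=0.6925
  (v14,v17,v18) [-+-] → (-1.28155, 0.376752, 0.3276)–(-1.4376, 0, 0.3276)  len=0.4078
  (v16,v20,v17) [--+] → (-1.70918, -0.804384, 0.3276)–(-2.0424, 0, 0.3276)  len=0.8707
  (v17,v20,v21) [+-+] → (-1.70918, -0.804384, 0.3276)–(-1.44419, -1.44419, 0.3276)  len=0.6925
  (v17,v21,v18) [++-] → (-1.17261, -0.639808, 0.3276)–(-1.4376, 0, 0.3276)  len=0.6925
  (v18,v21,v22) [-+-] → (-1.17261, -0.639808, 0.3276)–(-1.01656, -1.01656, 0.3276)  len=0.4078
  (v20,v24,v21) [--+] → (-0.639808, -1.77741, 0.3276)–(-1.44419, -1.44419, 0.3276)  len=0.8707
  (v21,v24,v25) [+-+] → (-0.639808, -1.77741, 0.3276)–(0, -2.0424, 0.3276)  len=0.6925
  (v21,v25,v22) [++-] → (-0.376752, -1.28155, 0.3276)–(-1.01656, -1.01656, 0.3276)  len=0.6925
  (v22,v25,v26) [-+-] → (-0.376752, -1.28155, 0.3276)–(0, -1.4376, 0.3276)  len=0.4078
  (v24,v28,v25) [--+] → (0.804384, -1.70918, 0.3276)–(0, -2.0424, 0.3276)  len=0.8707
  (v25,v28,v29) [+-+] → (0.804384, -1.70918, 0.3276)–(1.44419, -1.44419, 0.3276)  len=0.6925
  (v25,v29,v26) [++-] → (0.639808, -1.17261, 0.3276)–(0, -1.4376, 0.3276)  len=0.6925
  (v26,v29,v30) [-+-] → (0.639808, -1.17261, 0.3276)–(1.01656, -1.01656, 0.3276)  len=0.4078
  (v28,v0,v29) [--+] → (1.77741, -0.639808, 0.3276)–(1.44419, -1.44419, 0.3276)  len=0.8707
  (v29,v0,v1) [+-+] → (1.77741, -0.639808, 0.3276)–(2.0424, 0, 0.3276)  len=0.6925
  (v29,v1,v30) [++-] → (1.28155, -0.376752, 0.3276)–(1.01656, -1.01656, 0.3276)  len=0.6925
  (v30,v1,v2) [-+-] → (1.28155, -0.376752, 0.3276)–(1.4376, 0, 0.3276)  len=0.4078

Chained into 2 loop(s):
  loop 1: 16 segments, perimeter = 12.5055
  loop 2: 16 segments, perimeter = 8.8024
Total perimeter = 21.308

loops=2 perimeter=21.308


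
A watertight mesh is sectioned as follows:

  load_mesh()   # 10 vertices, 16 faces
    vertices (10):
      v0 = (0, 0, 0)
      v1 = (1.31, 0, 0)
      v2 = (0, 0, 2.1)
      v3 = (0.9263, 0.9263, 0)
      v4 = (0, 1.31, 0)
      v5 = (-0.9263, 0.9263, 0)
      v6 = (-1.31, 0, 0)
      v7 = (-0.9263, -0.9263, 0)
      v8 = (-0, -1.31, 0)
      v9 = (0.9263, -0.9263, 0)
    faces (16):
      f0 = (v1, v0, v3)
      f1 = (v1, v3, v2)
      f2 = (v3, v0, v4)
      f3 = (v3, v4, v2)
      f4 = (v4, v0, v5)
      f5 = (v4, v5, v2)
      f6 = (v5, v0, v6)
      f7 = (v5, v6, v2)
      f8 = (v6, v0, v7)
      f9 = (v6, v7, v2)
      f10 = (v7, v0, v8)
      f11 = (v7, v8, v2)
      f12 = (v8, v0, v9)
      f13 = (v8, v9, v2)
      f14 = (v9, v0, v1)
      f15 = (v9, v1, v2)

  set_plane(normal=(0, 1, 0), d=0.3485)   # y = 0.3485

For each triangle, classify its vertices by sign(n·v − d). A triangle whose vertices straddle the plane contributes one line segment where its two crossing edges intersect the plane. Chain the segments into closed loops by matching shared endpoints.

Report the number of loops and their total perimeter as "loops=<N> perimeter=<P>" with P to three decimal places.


loops=1 perimeter=6.256

Straddling triangles (8 of 16):
  (v1,v0,v3) [--+] → (0.3485, 0.3485, 0)–(1.16564, 0.3485, 0)  len=0.8171
  (v1,v3,v2) [-+-] → (1.16564, 0.3485, 0)–(0.3485, 0.3485, 1.30992)  len=1.5439
  (v3,v0,v4) [+-+] → (0.3485, 0.3485, 0)–(0, 0.3485, 0)  len=0.3485
  (v3,v4,v2) [++-] → (0, 0.3485, 1.54134)–(0.3485, 0.3485, 1.30992)  len=0.4183
  (v4,v0,v5) [+-+] → (0, 0.3485, 0)–(-0.3485, 0.3485, 0)  len=0.3485
  (v4,v5,v2) [++-] → (-0.3485, 0.3485, 1.30992)–(0, 0.3485, 1.54134)  len=0.4183
  (v5,v0,v6) [+--] → (-0.3485, 0.3485, 0)–(-1.16564, 0.3485, 0)  len=0.8171
  (v5,v6,v2) [+--] → (-1.16564, 0.3485, 0)–(-0.3485, 0.3485, 1.30992)  len=1.5439

Chained into 1 loop(s):
  loop 1: 8 segments, perimeter = 6.2557
Total perimeter = 6.256


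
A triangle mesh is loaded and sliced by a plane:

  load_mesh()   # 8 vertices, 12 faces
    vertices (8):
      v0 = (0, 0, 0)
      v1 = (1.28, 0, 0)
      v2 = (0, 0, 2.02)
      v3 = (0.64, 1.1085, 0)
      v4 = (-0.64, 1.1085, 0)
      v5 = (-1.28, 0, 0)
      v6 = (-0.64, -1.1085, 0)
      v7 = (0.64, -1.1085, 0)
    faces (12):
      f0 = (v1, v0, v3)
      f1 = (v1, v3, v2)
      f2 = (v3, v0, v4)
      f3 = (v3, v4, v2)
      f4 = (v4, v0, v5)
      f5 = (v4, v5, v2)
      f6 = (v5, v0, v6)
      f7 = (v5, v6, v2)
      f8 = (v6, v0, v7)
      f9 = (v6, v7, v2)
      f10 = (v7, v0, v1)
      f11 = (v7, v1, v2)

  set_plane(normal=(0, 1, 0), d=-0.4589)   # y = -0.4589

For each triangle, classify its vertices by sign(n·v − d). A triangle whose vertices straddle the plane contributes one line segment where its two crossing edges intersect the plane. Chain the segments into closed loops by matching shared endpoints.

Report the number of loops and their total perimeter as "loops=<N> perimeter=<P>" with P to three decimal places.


Straddling triangles (6 of 12):
  (v5,v0,v6) [++-] → (-0.264949, -0.4589, 0)–(-1.01505, -0.4589, 0)  len=0.7501
  (v5,v6,v2) [+-+] → (-1.01505, -0.4589, 0)–(-0.264949, -0.4589, 1.18375)  len=1.4014
  (v6,v0,v7) [-+-] → (-0.264949, -0.4589, 0)–(0.264949, -0.4589, 0)  len=0.5299
  (v6,v7,v2) [--+] → (0.264949, -0.4589, 1.18375)–(-0.264949, -0.4589, 1.18375)  len=0.5299
  (v7,v0,v1) [-++] → (0.264949, -0.4589, 0)–(1.01505, -0.4589, 0)  len=0.7501
  (v7,v1,v2) [-++] → (1.01505, -0.4589, 0)–(0.264949, -0.4589, 1.18375)  len=1.4014

Chained into 1 loop(s):
  loop 1: 6 segments, perimeter = 5.3628
Total perimeter = 5.363

loops=1 perimeter=5.363
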